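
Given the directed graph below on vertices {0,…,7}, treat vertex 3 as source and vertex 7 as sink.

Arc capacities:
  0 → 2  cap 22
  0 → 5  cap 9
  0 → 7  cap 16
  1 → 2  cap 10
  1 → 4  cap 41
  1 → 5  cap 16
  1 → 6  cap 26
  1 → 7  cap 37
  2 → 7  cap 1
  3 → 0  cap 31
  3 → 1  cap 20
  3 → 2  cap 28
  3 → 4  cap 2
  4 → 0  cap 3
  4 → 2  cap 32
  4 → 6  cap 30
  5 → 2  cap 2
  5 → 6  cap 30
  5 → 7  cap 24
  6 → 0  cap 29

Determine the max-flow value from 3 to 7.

augment #1: 3→0→7 bottleneck 16, total now 16
augment #2: 3→1→7 bottleneck 20, total now 36
augment #3: 3→2→7 bottleneck 1, total now 37
augment #4: 3→0→5→7 bottleneck 9, total now 46

Maximum flow value: 46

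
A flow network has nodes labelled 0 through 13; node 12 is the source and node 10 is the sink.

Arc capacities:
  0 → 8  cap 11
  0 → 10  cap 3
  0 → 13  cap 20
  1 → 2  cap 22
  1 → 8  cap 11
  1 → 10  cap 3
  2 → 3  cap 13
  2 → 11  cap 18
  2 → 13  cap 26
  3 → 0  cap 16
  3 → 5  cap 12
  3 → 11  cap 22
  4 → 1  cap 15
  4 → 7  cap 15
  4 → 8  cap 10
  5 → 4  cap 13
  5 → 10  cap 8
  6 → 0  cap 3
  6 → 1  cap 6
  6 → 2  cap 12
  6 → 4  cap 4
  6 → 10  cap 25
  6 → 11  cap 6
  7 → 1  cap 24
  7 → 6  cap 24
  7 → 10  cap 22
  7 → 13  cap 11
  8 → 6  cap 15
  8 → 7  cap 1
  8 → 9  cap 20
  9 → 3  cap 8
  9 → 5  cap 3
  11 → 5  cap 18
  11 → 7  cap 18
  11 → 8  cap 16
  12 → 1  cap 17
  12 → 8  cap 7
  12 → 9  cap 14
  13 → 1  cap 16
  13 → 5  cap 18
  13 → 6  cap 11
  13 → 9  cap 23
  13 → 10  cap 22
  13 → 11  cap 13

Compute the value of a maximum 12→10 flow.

augment #1: 12→1→10 bottleneck 3, total now 3
augment #2: 12→8→6→10 bottleneck 7, total now 10
augment #3: 12→9→5→10 bottleneck 3, total now 13
augment #4: 12→1→2→13→10 bottleneck 14, total now 27
augment #5: 12→9→3→0→10 bottleneck 3, total now 30
augment #6: 12→9→3→5→10 bottleneck 5, total now 35

Maximum flow value: 35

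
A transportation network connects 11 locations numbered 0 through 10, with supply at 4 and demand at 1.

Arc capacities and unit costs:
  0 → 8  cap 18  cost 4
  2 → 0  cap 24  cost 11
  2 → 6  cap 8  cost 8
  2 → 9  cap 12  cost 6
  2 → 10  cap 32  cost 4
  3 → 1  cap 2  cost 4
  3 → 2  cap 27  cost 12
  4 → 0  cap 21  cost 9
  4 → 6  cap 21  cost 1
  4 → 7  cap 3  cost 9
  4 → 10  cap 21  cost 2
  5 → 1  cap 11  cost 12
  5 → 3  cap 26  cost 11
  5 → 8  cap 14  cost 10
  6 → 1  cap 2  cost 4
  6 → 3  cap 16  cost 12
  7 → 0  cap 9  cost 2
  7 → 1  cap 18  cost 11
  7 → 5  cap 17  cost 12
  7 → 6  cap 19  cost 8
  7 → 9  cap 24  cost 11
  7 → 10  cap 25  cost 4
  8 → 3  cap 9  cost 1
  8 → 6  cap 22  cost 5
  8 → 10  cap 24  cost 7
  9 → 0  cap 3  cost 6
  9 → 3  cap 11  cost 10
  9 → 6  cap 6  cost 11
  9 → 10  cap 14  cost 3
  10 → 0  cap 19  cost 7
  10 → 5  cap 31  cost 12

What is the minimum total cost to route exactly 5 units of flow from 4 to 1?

shortest-cost path #1: 4→6→1 push 2 @ unit cost 5 (adds 10)
shortest-cost path #2: 4→6→3→1 push 2 @ unit cost 17 (adds 34)
shortest-cost path #3: 4→7→1 push 1 @ unit cost 20 (adds 20)
total cost = 64

Minimum cost for 5 units: 64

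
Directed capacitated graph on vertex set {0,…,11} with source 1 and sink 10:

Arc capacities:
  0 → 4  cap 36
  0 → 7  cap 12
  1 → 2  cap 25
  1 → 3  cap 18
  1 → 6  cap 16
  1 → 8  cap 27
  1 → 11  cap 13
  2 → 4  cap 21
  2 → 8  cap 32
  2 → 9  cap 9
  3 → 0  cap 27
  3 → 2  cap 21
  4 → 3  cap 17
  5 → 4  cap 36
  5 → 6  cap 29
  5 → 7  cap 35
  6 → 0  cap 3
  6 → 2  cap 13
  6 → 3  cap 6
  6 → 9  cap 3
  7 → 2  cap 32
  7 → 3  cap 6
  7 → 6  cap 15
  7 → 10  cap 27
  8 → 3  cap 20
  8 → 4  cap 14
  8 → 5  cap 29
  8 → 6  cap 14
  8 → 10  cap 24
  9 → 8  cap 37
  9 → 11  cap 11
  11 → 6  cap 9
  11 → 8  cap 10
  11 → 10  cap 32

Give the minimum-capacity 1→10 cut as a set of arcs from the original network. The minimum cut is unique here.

augment #1: 1→8→10 push 24
augment #2: 1→11→10 push 13
augment #3: 1→2→9→11→10 push 9
augment #4: 1→3→0→7→10 push 12
augment #5: 1→6→9→11→10 push 2
augment #6: 1→8→5→7→10 push 3
augment #7: 1→2→8→5→7→10 push 12
max flow = 75; residual-reachable set from 1 gives S-side
cut edges (S→T): {(1,11), (7,10), (8,10), (9,11)} total cap 75

Min-cut arcs: {(1,11), (7,10), (8,10), (9,11)} (total capacity 75)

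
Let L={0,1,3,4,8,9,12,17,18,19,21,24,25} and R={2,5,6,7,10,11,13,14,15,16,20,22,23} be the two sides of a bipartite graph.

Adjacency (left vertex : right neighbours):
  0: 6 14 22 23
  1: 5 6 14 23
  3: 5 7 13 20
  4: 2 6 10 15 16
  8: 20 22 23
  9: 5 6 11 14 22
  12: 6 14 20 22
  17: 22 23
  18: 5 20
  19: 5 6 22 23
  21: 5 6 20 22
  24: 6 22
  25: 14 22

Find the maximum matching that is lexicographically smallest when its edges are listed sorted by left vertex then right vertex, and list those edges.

|M| = 9 (so the lex-smallest maximum matching has 9 edges)
process left vertices in ascending order; for each, take the smallest-labelled available neighbour that still permits 9 edges overall, or leave it unmatched if none does
lex-smallest matching: {0-6, 1-5, 3-7, 4-2, 8-20, 9-11, 12-14, 17-22, 19-23}

Lex-smallest maximum matching: {(0,6), (1,5), (3,7), (4,2), (8,20), (9,11), (12,14), (17,22), (19,23)}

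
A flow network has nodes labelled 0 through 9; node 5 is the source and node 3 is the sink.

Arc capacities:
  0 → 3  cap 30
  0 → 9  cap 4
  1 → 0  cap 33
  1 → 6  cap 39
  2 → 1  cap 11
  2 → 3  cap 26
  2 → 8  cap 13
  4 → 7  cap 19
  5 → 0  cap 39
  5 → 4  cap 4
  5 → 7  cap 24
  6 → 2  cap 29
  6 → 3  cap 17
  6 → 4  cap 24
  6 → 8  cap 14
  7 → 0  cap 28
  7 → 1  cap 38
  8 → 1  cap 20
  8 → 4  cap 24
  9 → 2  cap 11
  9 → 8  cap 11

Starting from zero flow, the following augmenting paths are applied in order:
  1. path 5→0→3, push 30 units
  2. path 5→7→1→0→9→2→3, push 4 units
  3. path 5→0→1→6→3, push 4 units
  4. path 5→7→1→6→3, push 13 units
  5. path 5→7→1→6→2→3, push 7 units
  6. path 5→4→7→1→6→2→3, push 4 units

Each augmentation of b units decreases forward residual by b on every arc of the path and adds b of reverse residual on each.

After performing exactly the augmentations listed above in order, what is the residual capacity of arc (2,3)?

Residual capacity of (2,3): 11

after path 1 (5→0→3, push 30): res(2,3)=26
after path 2 (5→7→1→0→9→2→3, push 4): res(2,3)=22
after path 3 (5→0→1→6→3, push 4): res(2,3)=22
after path 4 (5→7→1→6→3, push 13): res(2,3)=22
after path 5 (5→7→1→6→2→3, push 7): res(2,3)=15
after path 6 (5→4→7→1→6→2→3, push 4): res(2,3)=11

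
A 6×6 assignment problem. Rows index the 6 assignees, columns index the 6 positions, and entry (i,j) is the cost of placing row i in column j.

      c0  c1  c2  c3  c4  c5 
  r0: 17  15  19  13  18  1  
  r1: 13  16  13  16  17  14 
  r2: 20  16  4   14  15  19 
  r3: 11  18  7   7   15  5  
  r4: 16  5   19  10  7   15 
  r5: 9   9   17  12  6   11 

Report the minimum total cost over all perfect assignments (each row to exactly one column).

Minimum assignment cost: 36

optimal assignment: row0→col5 (cost 1), row1→col0 (cost 13), row2→col2 (cost 4), row3→col3 (cost 7), row4→col1 (cost 5), row5→col4 (cost 6)
total = 1 + 13 + 4 + 7 + 5 + 6 = 36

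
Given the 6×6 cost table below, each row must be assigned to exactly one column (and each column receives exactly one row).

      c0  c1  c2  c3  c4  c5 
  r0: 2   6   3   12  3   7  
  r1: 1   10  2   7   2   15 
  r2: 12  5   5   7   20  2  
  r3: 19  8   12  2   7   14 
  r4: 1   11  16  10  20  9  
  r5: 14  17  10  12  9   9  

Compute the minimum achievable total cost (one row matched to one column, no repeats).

Minimum assignment cost: 22

one of 3 optimal assignments: row0→col1 (cost 6), row1→col2 (cost 2), row2→col5 (cost 2), row3→col3 (cost 2), row4→col0 (cost 1), row5→col4 (cost 9)
total = 6 + 2 + 2 + 2 + 1 + 9 = 22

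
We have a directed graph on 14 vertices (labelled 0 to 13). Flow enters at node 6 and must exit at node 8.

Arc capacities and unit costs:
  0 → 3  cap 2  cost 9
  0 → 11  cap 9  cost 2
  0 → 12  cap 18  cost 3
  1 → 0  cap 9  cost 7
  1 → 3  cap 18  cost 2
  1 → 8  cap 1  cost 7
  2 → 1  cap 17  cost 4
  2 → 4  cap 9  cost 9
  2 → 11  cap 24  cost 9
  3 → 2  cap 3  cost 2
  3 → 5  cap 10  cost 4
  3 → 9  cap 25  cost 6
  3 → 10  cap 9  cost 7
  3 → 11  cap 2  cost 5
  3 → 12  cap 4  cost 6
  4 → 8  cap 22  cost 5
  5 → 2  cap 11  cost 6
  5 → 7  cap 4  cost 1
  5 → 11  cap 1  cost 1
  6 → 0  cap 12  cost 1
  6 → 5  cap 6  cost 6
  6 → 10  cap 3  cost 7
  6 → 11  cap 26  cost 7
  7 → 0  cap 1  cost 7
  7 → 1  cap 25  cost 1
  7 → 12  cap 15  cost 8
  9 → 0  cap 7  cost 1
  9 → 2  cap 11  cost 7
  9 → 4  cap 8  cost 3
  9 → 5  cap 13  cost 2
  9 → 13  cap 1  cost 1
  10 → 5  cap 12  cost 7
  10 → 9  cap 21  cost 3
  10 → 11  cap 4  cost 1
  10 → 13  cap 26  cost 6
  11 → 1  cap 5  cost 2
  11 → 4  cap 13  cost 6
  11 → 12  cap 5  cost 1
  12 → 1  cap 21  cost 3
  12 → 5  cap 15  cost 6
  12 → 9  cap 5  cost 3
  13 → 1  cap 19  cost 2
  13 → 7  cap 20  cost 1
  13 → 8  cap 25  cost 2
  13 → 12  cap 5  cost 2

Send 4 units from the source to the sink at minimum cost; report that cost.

Minimum cost for 4 units: 50

shortest-cost path #1: 6→0→12→9→13→8 push 1 @ unit cost 10 (adds 10)
shortest-cost path #2: 6→0→11→1→8 push 1 @ unit cost 12 (adds 12)
shortest-cost path #3: 6→0→11→4→8 push 2 @ unit cost 14 (adds 28)
total cost = 50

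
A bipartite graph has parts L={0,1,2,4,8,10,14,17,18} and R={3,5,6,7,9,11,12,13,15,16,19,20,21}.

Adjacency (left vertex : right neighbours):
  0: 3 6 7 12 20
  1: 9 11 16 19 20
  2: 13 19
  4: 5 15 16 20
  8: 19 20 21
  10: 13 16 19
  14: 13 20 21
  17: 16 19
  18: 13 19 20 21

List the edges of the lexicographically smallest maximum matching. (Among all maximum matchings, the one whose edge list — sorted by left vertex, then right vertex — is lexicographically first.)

|M| = 8 (so the lex-smallest maximum matching has 8 edges)
process left vertices in ascending order; for each, take the smallest-labelled available neighbour that still permits 8 edges overall, or leave it unmatched if none does
lex-smallest matching: {0-3, 1-9, 2-13, 4-5, 8-19, 10-16, 14-20, 18-21}

Lex-smallest maximum matching: {(0,3), (1,9), (2,13), (4,5), (8,19), (10,16), (14,20), (18,21)}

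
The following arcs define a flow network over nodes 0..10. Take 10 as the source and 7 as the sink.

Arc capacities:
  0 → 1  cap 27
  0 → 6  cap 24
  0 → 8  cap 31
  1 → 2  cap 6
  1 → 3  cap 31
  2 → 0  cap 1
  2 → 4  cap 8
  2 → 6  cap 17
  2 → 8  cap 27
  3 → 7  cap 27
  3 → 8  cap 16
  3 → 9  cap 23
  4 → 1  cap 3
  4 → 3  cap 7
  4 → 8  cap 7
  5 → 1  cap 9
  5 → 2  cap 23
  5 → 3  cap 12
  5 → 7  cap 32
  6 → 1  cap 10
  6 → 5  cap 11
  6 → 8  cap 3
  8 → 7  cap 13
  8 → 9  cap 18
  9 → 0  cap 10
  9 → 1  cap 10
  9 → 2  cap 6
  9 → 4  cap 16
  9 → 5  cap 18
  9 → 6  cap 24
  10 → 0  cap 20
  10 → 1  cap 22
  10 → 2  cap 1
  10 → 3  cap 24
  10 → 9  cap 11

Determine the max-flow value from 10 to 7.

Maximum flow value: 69

augment #1: 10→3→7 bottleneck 24, total now 24
augment #2: 10→0→8→7 bottleneck 13, total now 37
augment #3: 10→1→3→7 bottleneck 3, total now 40
augment #4: 10→9→5→7 bottleneck 11, total now 51
augment #5: 10→0→6→5→7 bottleneck 7, total now 58
augment #6: 10→2→6→5→7 bottleneck 1, total now 59
augment #7: 10→1→2→6→5→7 bottleneck 3, total now 62
augment #8: 10→1→3→9→5→7 bottleneck 7, total now 69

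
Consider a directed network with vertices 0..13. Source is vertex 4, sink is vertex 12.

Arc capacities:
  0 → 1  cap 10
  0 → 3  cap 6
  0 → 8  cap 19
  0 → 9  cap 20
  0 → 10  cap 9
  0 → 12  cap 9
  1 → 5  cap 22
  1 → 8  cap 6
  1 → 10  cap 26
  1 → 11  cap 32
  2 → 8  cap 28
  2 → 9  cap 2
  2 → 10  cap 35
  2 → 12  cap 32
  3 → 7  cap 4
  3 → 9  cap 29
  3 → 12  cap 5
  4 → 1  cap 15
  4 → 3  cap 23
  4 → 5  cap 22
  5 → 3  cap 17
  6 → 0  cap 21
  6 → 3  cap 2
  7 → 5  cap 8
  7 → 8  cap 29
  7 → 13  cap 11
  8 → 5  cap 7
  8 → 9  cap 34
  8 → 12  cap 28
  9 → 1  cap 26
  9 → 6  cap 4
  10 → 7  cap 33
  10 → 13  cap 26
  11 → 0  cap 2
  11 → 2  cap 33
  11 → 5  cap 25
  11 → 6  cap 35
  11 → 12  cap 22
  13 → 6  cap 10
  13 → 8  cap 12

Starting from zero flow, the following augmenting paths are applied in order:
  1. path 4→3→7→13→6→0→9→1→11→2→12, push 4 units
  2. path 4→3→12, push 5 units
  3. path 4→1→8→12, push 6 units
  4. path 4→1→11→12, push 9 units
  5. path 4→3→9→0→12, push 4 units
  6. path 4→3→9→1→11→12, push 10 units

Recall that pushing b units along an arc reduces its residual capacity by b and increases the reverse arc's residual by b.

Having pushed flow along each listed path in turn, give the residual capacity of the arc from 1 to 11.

after path 1 (4→3→7→13→6→0→9→1→11→2→12, push 4): res(1,11)=28
after path 2 (4→3→12, push 5): res(1,11)=28
after path 3 (4→1→8→12, push 6): res(1,11)=28
after path 4 (4→1→11→12, push 9): res(1,11)=19
after path 5 (4→3→9→0→12, push 4): res(1,11)=19
after path 6 (4→3→9→1→11→12, push 10): res(1,11)=9

Residual capacity of (1,11): 9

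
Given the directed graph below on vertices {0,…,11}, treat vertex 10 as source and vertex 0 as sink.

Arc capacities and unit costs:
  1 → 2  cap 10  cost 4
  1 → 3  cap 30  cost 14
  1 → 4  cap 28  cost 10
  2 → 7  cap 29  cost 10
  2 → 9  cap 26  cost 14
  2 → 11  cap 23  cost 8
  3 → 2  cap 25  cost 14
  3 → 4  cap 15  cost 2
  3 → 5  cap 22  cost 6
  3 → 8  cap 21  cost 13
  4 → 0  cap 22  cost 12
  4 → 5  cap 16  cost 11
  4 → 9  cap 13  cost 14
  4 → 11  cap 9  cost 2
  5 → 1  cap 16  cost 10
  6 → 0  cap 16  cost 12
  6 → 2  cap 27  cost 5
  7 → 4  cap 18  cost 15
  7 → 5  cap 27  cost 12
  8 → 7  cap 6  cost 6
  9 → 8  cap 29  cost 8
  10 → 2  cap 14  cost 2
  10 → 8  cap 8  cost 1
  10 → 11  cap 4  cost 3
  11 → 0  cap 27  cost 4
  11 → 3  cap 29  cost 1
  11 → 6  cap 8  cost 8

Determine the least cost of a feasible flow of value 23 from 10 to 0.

Minimum cost for 23 units: 364

shortest-cost path #1: 10→11→0 push 4 @ unit cost 7 (adds 28)
shortest-cost path #2: 10→2→11→0 push 14 @ unit cost 14 (adds 196)
shortest-cost path #3: 10→8→7→4→11→0 push 5 @ unit cost 28 (adds 140)
total cost = 364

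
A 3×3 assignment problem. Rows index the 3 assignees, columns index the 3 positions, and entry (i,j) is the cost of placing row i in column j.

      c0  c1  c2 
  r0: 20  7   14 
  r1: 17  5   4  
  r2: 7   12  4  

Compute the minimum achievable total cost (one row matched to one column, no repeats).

optimal assignment: row0→col1 (cost 7), row1→col2 (cost 4), row2→col0 (cost 7)
total = 7 + 4 + 7 = 18

Minimum assignment cost: 18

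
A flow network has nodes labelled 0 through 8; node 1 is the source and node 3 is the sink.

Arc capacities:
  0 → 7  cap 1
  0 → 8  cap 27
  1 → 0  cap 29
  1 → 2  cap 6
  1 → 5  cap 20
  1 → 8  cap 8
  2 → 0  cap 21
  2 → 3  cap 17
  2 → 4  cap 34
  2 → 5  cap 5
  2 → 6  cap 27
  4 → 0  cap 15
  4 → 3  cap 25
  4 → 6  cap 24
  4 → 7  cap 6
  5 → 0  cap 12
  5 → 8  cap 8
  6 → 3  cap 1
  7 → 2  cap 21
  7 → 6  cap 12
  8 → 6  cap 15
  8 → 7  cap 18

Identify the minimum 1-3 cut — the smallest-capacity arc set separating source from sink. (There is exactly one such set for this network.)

augment #1: 1→2→3 push 6
augment #2: 1→8→6→3 push 1
augment #3: 1→0→7→2→3 push 1
augment #4: 1→8→7→2→3 push 7
augment #5: 1→0→8→7→2→3 push 3
augment #6: 1→0→8→7→2→4→3 push 8
max flow = 26; residual-reachable set from 1 gives S-side
cut edges (S→T): {(0,7), (1,2), (6,3), (8,7)} total cap 26

Min-cut arcs: {(0,7), (1,2), (6,3), (8,7)} (total capacity 26)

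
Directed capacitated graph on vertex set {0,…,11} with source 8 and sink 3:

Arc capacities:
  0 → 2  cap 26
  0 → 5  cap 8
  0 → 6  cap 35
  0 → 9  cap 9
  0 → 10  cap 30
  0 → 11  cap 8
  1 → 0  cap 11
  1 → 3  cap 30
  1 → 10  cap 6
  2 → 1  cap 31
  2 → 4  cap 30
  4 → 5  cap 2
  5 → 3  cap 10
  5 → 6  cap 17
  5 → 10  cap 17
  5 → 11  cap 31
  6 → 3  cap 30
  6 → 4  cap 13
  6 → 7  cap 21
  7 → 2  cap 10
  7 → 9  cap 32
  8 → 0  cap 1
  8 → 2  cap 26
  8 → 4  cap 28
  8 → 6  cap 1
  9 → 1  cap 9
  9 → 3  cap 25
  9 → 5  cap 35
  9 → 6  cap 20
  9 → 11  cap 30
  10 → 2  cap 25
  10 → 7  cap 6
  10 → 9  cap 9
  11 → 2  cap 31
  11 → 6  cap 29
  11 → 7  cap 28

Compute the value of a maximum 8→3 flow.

augment #1: 8→6→3 bottleneck 1, total now 1
augment #2: 8→0→5→3 bottleneck 1, total now 2
augment #3: 8→2→1→3 bottleneck 26, total now 28
augment #4: 8→4→5→3 bottleneck 2, total now 30

Maximum flow value: 30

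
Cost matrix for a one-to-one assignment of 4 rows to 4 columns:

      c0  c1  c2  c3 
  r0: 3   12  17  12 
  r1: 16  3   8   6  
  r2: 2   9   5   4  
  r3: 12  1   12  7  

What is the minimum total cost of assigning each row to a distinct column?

Minimum assignment cost: 15

optimal assignment: row0→col0 (cost 3), row1→col3 (cost 6), row2→col2 (cost 5), row3→col1 (cost 1)
total = 3 + 6 + 5 + 1 = 15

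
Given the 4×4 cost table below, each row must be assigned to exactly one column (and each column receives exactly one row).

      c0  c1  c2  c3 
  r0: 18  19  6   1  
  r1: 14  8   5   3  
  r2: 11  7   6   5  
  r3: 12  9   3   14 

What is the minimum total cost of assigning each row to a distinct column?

optimal assignment: row0→col3 (cost 1), row1→col1 (cost 8), row2→col0 (cost 11), row3→col2 (cost 3)
total = 1 + 8 + 11 + 3 = 23

Minimum assignment cost: 23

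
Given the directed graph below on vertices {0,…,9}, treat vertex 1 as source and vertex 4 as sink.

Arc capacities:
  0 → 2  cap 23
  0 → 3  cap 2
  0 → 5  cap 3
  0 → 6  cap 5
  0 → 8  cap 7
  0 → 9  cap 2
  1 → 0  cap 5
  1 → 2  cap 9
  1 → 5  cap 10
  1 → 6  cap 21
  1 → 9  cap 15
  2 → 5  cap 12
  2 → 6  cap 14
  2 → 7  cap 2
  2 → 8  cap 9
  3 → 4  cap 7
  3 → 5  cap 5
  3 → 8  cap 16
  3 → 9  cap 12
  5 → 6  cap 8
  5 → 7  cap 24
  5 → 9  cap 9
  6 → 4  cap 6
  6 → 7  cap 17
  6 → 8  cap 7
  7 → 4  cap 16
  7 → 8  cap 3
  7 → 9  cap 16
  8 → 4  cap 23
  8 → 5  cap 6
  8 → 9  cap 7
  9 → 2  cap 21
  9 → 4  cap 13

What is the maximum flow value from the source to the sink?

Maximum flow value: 59

augment #1: 1→6→4 bottleneck 6, total now 6
augment #2: 1→9→4 bottleneck 13, total now 19
augment #3: 1→0→3→4 bottleneck 2, total now 21
augment #4: 1→0→8→4 bottleneck 3, total now 24
augment #5: 1→2→7→4 bottleneck 2, total now 26
augment #6: 1→2→8→4 bottleneck 7, total now 33
augment #7: 1→5→7→4 bottleneck 10, total now 43
augment #8: 1→6→7→4 bottleneck 4, total now 47
augment #9: 1→6→8→4 bottleneck 7, total now 54
augment #10: 1→6→7→8→4 bottleneck 3, total now 57
augment #11: 1→9→2→8→4 bottleneck 2, total now 59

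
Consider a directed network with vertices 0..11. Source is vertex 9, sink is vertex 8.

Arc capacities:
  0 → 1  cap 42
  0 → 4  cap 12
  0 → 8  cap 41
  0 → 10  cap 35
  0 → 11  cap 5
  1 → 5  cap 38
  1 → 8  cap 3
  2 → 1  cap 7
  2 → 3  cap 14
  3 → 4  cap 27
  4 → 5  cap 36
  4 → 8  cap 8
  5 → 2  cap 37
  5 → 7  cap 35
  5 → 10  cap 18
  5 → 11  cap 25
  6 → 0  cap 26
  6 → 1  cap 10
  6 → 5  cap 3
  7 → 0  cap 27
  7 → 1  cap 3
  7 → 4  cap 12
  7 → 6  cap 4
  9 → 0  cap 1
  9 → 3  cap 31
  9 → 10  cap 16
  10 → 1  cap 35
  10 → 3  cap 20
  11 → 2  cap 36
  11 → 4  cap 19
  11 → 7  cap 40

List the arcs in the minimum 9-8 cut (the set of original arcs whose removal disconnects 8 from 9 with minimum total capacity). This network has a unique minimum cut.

Min-cut arcs: {(1,8), (4,8), (7,0), (7,6), (9,0)} (total capacity 43)

augment #1: 9→0→8 push 1
augment #2: 9→3→4→8 push 8
augment #3: 9→10→1→8 push 3
augment #4: 9→3→4→5→7→0→8 push 19
augment #5: 9→10→1→5→7→0→8 push 8
augment #6: 9→10→1→5→7→6→0→8 push 4
max flow = 43; residual-reachable set from 9 gives S-side
cut edges (S→T): {(1,8), (4,8), (7,0), (7,6), (9,0)} total cap 43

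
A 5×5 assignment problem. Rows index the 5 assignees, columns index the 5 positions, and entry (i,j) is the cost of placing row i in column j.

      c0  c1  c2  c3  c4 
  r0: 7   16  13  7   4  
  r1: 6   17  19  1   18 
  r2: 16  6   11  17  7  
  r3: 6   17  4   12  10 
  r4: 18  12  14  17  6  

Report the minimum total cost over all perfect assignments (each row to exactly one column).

Minimum assignment cost: 24

optimal assignment: row0→col0 (cost 7), row1→col3 (cost 1), row2→col1 (cost 6), row3→col2 (cost 4), row4→col4 (cost 6)
total = 7 + 1 + 6 + 4 + 6 = 24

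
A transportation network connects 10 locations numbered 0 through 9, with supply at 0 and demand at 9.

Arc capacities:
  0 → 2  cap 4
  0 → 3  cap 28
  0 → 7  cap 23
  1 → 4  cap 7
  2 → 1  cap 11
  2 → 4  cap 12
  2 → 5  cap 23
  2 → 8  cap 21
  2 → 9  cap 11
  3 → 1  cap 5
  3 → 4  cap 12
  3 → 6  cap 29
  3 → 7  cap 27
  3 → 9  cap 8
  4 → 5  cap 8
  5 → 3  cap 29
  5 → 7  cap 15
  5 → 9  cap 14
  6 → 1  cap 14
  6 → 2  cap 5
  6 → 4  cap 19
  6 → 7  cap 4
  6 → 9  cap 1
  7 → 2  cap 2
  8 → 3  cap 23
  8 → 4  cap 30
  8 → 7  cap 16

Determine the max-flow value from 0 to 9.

Maximum flow value: 28

augment #1: 0→2→9 bottleneck 4, total now 4
augment #2: 0→3→9 bottleneck 8, total now 12
augment #3: 0→3→6→9 bottleneck 1, total now 13
augment #4: 0→7→2→9 bottleneck 2, total now 15
augment #5: 0→3→4→5→9 bottleneck 8, total now 23
augment #6: 0→3→6→2→9 bottleneck 5, total now 28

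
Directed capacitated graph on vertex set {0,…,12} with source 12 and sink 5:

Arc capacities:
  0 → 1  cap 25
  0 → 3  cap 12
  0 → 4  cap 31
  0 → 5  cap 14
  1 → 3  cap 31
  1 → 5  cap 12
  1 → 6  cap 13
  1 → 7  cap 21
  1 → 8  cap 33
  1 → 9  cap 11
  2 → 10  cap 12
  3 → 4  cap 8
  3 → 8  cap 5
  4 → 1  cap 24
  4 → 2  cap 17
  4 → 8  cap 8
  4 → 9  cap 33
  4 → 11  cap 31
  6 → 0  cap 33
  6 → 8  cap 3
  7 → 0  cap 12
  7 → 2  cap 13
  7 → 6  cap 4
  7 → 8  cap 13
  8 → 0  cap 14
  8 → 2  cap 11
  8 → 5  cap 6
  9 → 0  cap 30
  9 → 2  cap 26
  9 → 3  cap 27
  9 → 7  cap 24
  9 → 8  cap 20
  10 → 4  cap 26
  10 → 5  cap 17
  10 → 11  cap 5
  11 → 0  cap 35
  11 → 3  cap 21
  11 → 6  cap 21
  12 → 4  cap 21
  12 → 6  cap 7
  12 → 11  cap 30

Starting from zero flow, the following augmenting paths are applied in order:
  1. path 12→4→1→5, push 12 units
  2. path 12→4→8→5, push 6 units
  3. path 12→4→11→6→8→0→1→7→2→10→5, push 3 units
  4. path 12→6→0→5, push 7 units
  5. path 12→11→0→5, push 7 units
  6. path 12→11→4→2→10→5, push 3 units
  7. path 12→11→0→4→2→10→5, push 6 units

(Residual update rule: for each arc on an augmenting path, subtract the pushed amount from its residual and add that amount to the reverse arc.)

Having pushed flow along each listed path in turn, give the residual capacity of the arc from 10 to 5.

Residual capacity of (10,5): 5

after path 1 (12→4→1→5, push 12): res(10,5)=17
after path 2 (12→4→8→5, push 6): res(10,5)=17
after path 3 (12→4→11→6→8→0→1→7→2→10→5, push 3): res(10,5)=14
after path 4 (12→6→0→5, push 7): res(10,5)=14
after path 5 (12→11→0→5, push 7): res(10,5)=14
after path 6 (12→11→4→2→10→5, push 3): res(10,5)=11
after path 7 (12→11→0→4→2→10→5, push 6): res(10,5)=5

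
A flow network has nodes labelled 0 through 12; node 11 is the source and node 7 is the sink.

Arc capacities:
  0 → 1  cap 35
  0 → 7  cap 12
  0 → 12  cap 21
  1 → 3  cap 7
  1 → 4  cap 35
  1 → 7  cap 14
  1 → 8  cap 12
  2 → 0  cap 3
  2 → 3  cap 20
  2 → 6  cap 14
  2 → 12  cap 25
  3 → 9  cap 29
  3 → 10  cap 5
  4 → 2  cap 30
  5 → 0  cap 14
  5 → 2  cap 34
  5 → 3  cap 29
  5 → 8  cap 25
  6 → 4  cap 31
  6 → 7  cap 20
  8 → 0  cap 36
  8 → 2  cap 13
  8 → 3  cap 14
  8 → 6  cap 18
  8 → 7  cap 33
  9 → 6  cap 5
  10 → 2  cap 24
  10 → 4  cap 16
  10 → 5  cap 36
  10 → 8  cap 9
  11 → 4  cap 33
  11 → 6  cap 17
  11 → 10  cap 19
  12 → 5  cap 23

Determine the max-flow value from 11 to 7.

Maximum flow value: 66

augment #1: 11→6→7 bottleneck 17, total now 17
augment #2: 11→10→8→7 bottleneck 9, total now 26
augment #3: 11→4→2→0→7 bottleneck 3, total now 29
augment #4: 11→4→2→6→7 bottleneck 3, total now 32
augment #5: 11→10→5→0→7 bottleneck 9, total now 41
augment #6: 11→10→5→8→7 bottleneck 1, total now 42
augment #7: 11→4→2→12→5→8→7 bottleneck 23, total now 65
augment #8: 11→4→2→3→10→5→0→1→7 bottleneck 1, total now 66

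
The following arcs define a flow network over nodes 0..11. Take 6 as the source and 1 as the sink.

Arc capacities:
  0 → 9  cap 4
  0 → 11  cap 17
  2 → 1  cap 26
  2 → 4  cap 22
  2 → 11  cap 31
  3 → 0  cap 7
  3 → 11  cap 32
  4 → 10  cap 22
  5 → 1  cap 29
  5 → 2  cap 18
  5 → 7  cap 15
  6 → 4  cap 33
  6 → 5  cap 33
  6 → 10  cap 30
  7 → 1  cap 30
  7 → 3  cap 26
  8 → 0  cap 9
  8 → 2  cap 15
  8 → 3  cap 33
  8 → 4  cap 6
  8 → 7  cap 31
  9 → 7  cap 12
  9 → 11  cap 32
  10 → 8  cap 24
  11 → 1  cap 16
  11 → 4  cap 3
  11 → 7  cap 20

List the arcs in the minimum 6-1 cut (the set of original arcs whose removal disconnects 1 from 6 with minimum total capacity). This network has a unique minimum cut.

augment #1: 6→5→1 push 29
augment #2: 6→5→2→1 push 4
augment #3: 6→10→8→2→1 push 15
augment #4: 6→10→8→7→1 push 9
max flow = 57; residual-reachable set from 6 gives S-side
cut edges (S→T): {(6,5), (10,8)} total cap 57

Min-cut arcs: {(6,5), (10,8)} (total capacity 57)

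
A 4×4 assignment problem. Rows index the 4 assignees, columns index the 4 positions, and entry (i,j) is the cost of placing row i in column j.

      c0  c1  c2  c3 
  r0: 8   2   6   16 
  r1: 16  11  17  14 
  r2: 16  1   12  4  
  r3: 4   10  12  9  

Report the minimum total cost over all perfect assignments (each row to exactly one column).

one of 2 optimal assignments: row0→col2 (cost 6), row1→col1 (cost 11), row2→col3 (cost 4), row3→col0 (cost 4)
total = 6 + 11 + 4 + 4 = 25

Minimum assignment cost: 25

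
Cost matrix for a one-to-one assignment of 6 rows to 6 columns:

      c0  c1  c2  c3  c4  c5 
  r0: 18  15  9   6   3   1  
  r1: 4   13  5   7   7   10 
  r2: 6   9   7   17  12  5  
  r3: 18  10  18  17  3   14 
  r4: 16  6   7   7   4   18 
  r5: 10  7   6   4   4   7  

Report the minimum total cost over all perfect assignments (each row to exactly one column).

Minimum assignment cost: 25

one of 2 optimal assignments: row0→col5 (cost 1), row1→col0 (cost 4), row2→col2 (cost 7), row3→col4 (cost 3), row4→col1 (cost 6), row5→col3 (cost 4)
total = 1 + 4 + 7 + 3 + 6 + 4 = 25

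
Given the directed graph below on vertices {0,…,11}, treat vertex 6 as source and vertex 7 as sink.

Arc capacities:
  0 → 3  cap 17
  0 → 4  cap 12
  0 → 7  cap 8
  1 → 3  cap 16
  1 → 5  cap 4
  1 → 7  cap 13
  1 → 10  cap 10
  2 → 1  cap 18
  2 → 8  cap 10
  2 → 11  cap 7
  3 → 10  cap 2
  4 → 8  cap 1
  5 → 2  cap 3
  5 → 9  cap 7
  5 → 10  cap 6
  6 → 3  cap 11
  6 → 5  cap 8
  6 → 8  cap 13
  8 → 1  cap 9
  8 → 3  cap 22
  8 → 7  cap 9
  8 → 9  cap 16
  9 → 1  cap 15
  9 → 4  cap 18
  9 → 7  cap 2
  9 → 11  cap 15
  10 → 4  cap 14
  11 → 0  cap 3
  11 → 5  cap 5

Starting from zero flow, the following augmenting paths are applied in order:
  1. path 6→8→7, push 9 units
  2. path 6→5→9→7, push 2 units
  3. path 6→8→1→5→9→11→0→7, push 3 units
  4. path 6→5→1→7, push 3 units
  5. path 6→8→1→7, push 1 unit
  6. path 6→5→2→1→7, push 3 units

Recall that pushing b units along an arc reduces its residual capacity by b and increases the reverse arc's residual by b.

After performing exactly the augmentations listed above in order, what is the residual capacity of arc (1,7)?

after path 1 (6→8→7, push 9): res(1,7)=13
after path 2 (6→5→9→7, push 2): res(1,7)=13
after path 3 (6→8→1→5→9→11→0→7, push 3): res(1,7)=13
after path 4 (6→5→1→7, push 3): res(1,7)=10
after path 5 (6→8→1→7, push 1): res(1,7)=9
after path 6 (6→5→2→1→7, push 3): res(1,7)=6

Residual capacity of (1,7): 6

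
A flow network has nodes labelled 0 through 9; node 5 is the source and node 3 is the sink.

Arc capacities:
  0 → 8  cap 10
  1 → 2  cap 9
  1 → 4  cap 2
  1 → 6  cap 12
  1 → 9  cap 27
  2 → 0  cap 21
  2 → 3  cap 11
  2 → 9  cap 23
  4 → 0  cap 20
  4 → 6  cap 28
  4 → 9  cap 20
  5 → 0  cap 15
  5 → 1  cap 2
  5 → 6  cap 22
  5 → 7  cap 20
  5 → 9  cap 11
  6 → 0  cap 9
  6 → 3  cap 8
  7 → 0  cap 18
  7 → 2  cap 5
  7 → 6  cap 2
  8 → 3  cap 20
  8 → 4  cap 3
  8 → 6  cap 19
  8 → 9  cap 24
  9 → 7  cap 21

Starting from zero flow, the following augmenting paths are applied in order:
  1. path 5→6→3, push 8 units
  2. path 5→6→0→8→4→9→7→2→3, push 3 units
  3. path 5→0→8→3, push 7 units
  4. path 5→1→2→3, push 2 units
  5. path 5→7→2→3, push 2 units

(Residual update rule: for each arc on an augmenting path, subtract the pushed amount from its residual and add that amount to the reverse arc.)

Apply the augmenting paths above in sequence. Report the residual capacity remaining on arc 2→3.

Residual capacity of (2,3): 4

after path 1 (5→6→3, push 8): res(2,3)=11
after path 2 (5→6→0→8→4→9→7→2→3, push 3): res(2,3)=8
after path 3 (5→0→8→3, push 7): res(2,3)=8
after path 4 (5→1→2→3, push 2): res(2,3)=6
after path 5 (5→7→2→3, push 2): res(2,3)=4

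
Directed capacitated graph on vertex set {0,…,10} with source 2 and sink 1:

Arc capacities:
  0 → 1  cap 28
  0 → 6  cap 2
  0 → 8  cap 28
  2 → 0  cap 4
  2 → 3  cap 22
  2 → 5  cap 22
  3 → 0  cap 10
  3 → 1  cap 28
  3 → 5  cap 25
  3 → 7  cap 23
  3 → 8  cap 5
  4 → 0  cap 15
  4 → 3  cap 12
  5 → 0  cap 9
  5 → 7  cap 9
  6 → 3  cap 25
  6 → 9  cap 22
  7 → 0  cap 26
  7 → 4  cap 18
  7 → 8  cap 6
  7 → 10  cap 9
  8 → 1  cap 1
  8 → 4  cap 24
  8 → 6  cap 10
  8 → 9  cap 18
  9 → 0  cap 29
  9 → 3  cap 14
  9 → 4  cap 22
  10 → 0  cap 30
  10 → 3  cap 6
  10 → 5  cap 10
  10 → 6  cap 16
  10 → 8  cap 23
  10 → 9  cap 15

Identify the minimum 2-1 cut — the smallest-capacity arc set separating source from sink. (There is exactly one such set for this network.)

augment #1: 2→0→1 push 4
augment #2: 2→3→1 push 22
augment #3: 2→5→0→1 push 9
augment #4: 2→5→7→0→1 push 9
max flow = 44; residual-reachable set from 2 gives S-side
cut edges (S→T): {(2,0), (2,3), (5,0), (5,7)} total cap 44

Min-cut arcs: {(2,0), (2,3), (5,0), (5,7)} (total capacity 44)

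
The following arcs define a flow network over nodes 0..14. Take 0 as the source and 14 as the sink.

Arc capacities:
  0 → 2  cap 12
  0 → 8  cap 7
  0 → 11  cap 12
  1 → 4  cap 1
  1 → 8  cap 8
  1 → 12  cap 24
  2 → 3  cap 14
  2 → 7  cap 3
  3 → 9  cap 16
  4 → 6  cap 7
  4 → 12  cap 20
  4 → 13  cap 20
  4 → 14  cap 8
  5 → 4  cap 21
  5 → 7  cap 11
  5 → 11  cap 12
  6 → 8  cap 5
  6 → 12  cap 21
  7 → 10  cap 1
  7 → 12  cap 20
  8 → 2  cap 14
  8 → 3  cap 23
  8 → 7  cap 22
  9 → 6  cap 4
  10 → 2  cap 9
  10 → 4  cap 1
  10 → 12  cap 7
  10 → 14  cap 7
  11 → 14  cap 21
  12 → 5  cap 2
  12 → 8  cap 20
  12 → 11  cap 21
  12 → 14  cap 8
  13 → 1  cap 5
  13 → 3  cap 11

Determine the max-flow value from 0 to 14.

augment #1: 0→11→14 bottleneck 12, total now 12
augment #2: 0→2→7→10→14 bottleneck 1, total now 13
augment #3: 0→2→7→12→14 bottleneck 2, total now 15
augment #4: 0→8→7→12→14 bottleneck 6, total now 21
augment #5: 0→8→7→12→11→14 bottleneck 1, total now 22
augment #6: 0→2→3→9→6→12→11→14 bottleneck 4, total now 26

Maximum flow value: 26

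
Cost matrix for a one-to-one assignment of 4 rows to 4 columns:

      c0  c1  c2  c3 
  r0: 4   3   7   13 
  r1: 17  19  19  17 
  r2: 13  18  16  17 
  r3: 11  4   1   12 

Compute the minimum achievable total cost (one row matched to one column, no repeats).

optimal assignment: row0→col1 (cost 3), row1→col3 (cost 17), row2→col0 (cost 13), row3→col2 (cost 1)
total = 3 + 17 + 13 + 1 = 34

Minimum assignment cost: 34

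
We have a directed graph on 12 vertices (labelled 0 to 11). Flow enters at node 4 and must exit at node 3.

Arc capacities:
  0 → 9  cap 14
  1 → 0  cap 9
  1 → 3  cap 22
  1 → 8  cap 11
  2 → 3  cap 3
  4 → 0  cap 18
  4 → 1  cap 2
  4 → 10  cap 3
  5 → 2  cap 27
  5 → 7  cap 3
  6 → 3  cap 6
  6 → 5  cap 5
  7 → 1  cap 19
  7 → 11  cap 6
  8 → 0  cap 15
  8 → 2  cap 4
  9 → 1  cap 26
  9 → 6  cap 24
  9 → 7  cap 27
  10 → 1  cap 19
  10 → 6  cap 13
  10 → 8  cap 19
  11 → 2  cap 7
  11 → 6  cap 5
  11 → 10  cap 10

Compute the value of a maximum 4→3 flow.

augment #1: 4→1→3 bottleneck 2, total now 2
augment #2: 4→10→1→3 bottleneck 3, total now 5
augment #3: 4→0→9→1→3 bottleneck 14, total now 19

Maximum flow value: 19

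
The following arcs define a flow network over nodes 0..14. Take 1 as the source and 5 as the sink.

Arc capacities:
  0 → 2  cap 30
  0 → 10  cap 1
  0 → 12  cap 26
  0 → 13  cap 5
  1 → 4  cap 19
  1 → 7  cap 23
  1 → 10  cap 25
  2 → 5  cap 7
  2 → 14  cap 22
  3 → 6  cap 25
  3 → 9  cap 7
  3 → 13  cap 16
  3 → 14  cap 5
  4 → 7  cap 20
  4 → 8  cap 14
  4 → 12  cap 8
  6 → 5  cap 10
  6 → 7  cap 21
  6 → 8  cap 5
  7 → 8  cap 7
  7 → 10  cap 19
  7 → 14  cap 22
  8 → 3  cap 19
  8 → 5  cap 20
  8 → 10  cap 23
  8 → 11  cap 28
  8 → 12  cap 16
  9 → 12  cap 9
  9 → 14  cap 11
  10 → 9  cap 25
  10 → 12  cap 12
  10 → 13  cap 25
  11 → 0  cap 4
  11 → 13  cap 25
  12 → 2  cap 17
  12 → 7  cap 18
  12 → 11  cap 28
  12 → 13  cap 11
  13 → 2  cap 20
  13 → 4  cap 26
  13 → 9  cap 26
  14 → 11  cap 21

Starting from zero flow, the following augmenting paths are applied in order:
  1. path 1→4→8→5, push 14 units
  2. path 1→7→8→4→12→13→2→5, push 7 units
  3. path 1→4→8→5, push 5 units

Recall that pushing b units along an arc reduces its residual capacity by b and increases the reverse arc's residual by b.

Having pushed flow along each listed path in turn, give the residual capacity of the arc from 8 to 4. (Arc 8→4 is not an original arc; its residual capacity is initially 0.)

Residual capacity of (8,4): 12

after path 1 (1→4→8→5, push 14): res(8,4)=14
after path 2 (1→7→8→4→12→13→2→5, push 7): res(8,4)=7
after path 3 (1→4→8→5, push 5): res(8,4)=12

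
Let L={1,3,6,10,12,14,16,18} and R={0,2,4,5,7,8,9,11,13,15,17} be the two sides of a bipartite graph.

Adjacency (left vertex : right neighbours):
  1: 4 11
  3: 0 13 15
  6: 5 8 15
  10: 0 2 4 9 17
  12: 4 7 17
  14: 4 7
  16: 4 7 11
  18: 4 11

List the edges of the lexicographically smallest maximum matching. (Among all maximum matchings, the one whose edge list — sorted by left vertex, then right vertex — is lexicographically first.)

Lex-smallest maximum matching: {(1,4), (3,0), (6,5), (10,2), (12,17), (14,7), (16,11)}

|M| = 7 (so the lex-smallest maximum matching has 7 edges)
process left vertices in ascending order; for each, take the smallest-labelled available neighbour that still permits 7 edges overall, or leave it unmatched if none does
lex-smallest matching: {1-4, 3-0, 6-5, 10-2, 12-17, 14-7, 16-11}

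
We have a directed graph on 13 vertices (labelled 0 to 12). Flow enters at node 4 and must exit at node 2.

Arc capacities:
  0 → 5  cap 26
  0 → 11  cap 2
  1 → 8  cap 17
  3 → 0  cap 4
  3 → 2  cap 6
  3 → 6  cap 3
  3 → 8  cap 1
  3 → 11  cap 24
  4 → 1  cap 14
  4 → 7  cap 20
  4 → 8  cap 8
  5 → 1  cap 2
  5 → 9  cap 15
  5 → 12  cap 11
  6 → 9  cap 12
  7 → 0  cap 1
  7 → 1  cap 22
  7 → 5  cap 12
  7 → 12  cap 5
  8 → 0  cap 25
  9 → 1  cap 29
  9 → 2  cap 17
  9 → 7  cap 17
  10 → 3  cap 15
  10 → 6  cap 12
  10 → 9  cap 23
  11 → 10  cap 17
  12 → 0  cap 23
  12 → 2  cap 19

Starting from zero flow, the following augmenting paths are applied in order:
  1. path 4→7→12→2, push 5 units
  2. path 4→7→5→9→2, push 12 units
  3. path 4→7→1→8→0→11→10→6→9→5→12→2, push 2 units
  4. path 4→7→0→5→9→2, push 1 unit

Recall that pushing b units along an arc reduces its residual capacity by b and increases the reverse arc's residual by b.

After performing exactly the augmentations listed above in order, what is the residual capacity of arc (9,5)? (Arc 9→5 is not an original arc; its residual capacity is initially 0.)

Residual capacity of (9,5): 11

after path 1 (4→7→12→2, push 5): res(9,5)=0
after path 2 (4→7→5→9→2, push 12): res(9,5)=12
after path 3 (4→7→1→8→0→11→10→6→9→5→12→2, push 2): res(9,5)=10
after path 4 (4→7→0→5→9→2, push 1): res(9,5)=11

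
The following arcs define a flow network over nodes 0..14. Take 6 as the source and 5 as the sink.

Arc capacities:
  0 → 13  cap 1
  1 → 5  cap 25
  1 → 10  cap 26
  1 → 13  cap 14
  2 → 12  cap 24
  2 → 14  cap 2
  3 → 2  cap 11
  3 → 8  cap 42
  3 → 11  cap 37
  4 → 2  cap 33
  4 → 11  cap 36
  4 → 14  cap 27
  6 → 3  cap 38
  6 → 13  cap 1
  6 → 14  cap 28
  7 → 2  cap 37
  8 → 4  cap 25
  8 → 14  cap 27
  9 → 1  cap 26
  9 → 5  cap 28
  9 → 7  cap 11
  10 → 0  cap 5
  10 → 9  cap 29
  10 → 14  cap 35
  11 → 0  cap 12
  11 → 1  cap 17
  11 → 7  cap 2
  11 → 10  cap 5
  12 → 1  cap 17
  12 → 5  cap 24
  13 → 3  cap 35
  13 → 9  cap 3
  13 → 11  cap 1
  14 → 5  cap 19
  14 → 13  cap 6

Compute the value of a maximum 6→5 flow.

Maximum flow value: 64

augment #1: 6→14→5 bottleneck 19, total now 19
augment #2: 6→13→9→5 bottleneck 1, total now 20
augment #3: 6→3→2→12→5 bottleneck 11, total now 31
augment #4: 6→3→11→1→5 bottleneck 17, total now 48
augment #5: 6→14→13→9→5 bottleneck 2, total now 50
augment #6: 6→3→11→10→9→5 bottleneck 5, total now 55
augment #7: 6→3→8→4→2→12→5 bottleneck 5, total now 60
augment #8: 6→14→13→11→7→2→12→5 bottleneck 1, total now 61
augment #9: 6→14→13→3→8→4→2→12→5 bottleneck 3, total now 64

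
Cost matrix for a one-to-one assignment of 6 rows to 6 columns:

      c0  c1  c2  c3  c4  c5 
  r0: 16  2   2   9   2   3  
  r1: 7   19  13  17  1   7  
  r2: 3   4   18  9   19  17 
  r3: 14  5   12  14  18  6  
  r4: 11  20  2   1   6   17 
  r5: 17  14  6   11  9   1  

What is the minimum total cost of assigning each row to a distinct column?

optimal assignment: row0→col2 (cost 2), row1→col4 (cost 1), row2→col0 (cost 3), row3→col1 (cost 5), row4→col3 (cost 1), row5→col5 (cost 1)
total = 2 + 1 + 3 + 5 + 1 + 1 = 13

Minimum assignment cost: 13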